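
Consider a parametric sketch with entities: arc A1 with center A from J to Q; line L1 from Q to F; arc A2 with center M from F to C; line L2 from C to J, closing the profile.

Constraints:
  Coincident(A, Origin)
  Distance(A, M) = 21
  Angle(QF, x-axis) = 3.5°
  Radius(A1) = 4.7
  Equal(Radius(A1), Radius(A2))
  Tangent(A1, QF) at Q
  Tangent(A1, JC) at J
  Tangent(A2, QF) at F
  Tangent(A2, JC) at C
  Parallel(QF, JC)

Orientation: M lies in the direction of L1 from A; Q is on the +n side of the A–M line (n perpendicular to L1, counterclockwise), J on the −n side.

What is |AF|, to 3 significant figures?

21.5

Tangency of A1 to both parallel lines with radius 4.7 puts Q and J at A ± 4.7·n: Q = (-0.287, 4.69), J = (0.287, -4.69). Equal radii place F and C the same way about M: F = M + 4.7·n = (20.7, 5.97), C = M − 4.7·n = (21.2, -3.41). Then |AF| = |F − A| = 21.5.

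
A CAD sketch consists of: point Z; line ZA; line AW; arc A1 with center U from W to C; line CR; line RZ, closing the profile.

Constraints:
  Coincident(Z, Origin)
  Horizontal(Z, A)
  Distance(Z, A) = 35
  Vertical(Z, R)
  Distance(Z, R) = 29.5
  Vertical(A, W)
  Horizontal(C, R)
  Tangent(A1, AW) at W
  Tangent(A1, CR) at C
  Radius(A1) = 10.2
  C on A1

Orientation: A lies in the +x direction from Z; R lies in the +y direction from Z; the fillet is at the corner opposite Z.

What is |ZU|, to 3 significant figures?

31.4

ZR is vertical with |ZR| = 29.5 and R on the +y side, so R = (0.00, 29.5). The virtual corner opposite Z is at (35.0, 29.5). The tangent condition forces UW to be normal to AW and since A1 is tangent to CR there, UC ⟂ CR, with radius 10.2, so the center U sits 10.2 in from both sides at U = (24.8, 19.3). Then |ZU| = |U − Z| = 31.4.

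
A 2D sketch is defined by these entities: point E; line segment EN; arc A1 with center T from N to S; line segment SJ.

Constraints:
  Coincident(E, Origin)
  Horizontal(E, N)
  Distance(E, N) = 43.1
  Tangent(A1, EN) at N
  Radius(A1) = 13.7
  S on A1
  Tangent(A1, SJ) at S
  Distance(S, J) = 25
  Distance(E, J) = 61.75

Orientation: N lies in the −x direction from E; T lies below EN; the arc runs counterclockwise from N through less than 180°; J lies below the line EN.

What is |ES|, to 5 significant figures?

58.847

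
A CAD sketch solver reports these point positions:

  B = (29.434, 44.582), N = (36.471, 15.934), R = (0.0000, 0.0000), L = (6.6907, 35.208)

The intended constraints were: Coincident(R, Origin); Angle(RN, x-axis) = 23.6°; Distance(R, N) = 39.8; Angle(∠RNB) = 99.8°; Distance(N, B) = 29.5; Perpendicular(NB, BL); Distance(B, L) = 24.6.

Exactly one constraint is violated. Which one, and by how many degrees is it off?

Perpendicular(NB, BL) — off by 8.60°.

R = (0.00, 0.00) ✓; RN at 23.60° ✓; |RN| = 39.80 ✓; ∠RNB = 99.80° ✓; |NB| = 29.50 ✓; ∠(NB, BL) = 98.60° ✗; |BL| = 24.60 ✓.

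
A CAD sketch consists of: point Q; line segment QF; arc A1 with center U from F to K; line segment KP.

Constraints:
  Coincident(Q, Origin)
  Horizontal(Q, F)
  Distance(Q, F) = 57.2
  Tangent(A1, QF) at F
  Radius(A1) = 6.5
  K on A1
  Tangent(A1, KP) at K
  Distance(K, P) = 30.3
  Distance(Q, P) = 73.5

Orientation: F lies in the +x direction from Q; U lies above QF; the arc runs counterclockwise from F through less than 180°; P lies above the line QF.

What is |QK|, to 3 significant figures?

64.0

Checks: |UK| = 6.500 ✓; ∠(UK, KP) = 90.00° ✓; |KP| = 30.30 ✓; |QP| = 73.50 ✓.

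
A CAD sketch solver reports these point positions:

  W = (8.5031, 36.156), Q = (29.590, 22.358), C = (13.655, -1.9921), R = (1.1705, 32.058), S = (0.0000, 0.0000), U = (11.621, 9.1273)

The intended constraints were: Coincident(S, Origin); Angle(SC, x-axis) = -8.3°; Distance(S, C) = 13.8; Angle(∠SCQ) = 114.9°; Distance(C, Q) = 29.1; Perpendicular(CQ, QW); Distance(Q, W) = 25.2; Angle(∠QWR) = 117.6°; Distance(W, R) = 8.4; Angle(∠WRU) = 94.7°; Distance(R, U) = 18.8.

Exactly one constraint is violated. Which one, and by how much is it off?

Distance(R, U) = 18.8 — off by 6.40.

S = (0.00, 0.00) ✓; SC at -8.300° ✓; |SC| = 13.80 ✓; ∠SCQ = 114.9° ✓; |CQ| = 29.10 ✓; ∠(CQ, QW) = 90.00° ✓; |QW| = 25.20 ✓; ∠QWR = 117.6° ✓; |WR| = 8.400 ✓; ∠WRU = 94.70° ✓; |RU| = 25.20 ✗.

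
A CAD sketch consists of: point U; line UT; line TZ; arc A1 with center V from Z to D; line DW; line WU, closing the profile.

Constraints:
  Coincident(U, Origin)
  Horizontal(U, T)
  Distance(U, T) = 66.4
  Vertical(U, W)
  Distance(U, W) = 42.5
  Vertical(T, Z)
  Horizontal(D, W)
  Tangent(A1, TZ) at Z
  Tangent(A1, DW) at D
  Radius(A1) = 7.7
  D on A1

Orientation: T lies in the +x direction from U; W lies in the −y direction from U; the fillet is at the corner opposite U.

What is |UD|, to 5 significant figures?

72.470

U is at the origin; UT is horizontal with |UT| = 66.4 and T on the +x side, so T = (66.400, 0.0000). U and W share the same x with |UW| = 42.5 and W on the −y side, so W = (0.0000, -42.500). The virtual corner opposite U is at (66.400, -42.500). Tangency of A1 to TZ means the radius VZ is perpendicular to TZ and tangency of A1 to DW means the radius VD is perpendicular to DW, with radius 7.7, so the center V sits 7.7 in from both sides at V = (58.700, -34.800). That places the tangent points at Z = (66.400, -34.800) on TZ and D = (58.700, -42.500) on DW. Then |UD| = |D − U| = 72.470.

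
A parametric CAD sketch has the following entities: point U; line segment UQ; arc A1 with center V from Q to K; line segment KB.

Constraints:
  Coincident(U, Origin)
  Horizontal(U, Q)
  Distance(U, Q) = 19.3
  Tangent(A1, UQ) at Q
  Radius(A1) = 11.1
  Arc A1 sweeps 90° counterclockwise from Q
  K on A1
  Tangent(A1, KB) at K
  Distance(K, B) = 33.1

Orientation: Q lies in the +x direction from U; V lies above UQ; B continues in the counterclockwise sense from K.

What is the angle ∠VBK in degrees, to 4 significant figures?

18.54°

U is at the origin; UQ is horizontal with |UQ| = 19.3 and Q on the +x side, so Q = (19.30, 0.000). Since A1 is tangent to UQ there, VQ ⟂ UQ, so V = Q + (0, 11.1) = (19.30, 11.10). On A1, Q sits at bearing -90° from V; a 90° counterclockwise sweep puts K at bearing 0°, so K = V + 11.1·(cos 0°, sin 0°) = (30.40, 11.10). A1 meets KB tangentially, so VK is at right angles to KB, so KB runs along (−sin 0°, cos 0°); with |KB| = 33.1, B = (30.40, 44.20). Then cos ∠VBK = BV·BK / (|BV||BK|), giving 18.54°.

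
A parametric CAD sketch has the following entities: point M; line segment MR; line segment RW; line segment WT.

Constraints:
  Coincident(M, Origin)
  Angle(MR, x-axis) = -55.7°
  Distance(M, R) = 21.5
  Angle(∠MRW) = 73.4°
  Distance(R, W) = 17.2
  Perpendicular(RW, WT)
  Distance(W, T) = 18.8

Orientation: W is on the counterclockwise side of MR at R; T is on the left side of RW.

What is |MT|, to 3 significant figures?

11.2

∠MRW = 73.4°, so RW runs at -55.7° + (180° − 73.4°) = 50.9° from the x-axis; with |RW| = 17.2, W = R + 17.2·(cos 50.9°, sin 50.9°) = (23.0, -4.41). The perpendicularity gives WT at right angles to RW; with |WT| = 18.8 on the left of RW, T = W + 18.8·(-0.776, 0.631) = (8.37, 7.44). Then |MT| = |T − M| = 11.2.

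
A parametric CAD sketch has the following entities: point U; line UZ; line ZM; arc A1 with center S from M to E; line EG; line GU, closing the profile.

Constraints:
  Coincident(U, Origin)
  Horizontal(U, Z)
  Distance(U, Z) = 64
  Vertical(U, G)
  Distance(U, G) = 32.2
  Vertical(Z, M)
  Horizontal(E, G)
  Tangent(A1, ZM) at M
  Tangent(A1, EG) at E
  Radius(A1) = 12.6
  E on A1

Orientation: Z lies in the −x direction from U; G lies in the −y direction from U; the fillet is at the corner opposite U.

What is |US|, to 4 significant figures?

55.01

U is at the origin; U and Z share the same y with |UZ| = 64.0 and Z on the −x side, so Z = (-64.00, 0.000). UG is vertical with |UG| = 32.2 and G on the −y side, so G = (0.000, -32.20). The virtual corner opposite U is at (-64.00, -32.20). A1 meets ZM tangentially, so SM is at right angles to ZM and tangency of A1 to EG means the radius SE is perpendicular to EG, with radius 12.6, so the center S sits 12.6 in from both sides at S = (-51.40, -19.60). Then |US| = |S − U| = 55.01.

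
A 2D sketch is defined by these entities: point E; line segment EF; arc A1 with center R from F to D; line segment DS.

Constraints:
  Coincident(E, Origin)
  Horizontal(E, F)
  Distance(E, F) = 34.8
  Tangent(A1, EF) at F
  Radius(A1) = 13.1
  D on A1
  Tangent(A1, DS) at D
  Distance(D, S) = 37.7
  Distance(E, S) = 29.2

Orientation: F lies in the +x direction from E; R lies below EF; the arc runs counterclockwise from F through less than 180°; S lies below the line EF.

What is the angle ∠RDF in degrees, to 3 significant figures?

68.6°

Checks: |EF| = 34.80 ✓; |RD| = 13.10 ✓; ∠(RD, DS) = 90.00° ✓; |DS| = 37.70 ✓; |ES| = 29.20 ✓.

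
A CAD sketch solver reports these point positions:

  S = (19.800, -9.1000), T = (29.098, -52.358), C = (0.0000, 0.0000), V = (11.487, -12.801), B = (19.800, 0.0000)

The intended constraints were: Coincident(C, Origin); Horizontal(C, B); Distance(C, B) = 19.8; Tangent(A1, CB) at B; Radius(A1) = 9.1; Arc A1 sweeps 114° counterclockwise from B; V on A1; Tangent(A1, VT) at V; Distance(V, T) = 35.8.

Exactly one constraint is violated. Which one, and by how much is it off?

Distance(V, T) = 35.8 — off by 7.50.

C = (0.00, 0.00) ✓; C.y = 0.00, B.y = 0.00 ✓; |CB| = 19.80 ✓; ∠(SB, BC) = 90.00° ✓; |SB| = 9.100 ✓; bearing(S→V) − bearing(S→B) = 114.0° ✓; |SV| = 9.100 ✓; ∠(SV, VT) = 90.00° ✓; |VT| = 43.30 ✗.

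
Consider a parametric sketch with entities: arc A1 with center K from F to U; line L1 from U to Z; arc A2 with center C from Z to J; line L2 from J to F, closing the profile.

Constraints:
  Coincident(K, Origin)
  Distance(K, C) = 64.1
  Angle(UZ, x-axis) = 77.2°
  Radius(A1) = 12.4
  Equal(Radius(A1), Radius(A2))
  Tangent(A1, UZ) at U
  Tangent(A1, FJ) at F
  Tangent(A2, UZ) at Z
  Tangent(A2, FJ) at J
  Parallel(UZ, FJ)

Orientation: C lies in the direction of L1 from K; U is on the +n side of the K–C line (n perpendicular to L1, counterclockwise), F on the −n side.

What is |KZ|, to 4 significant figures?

65.29

The slot axis is L1's direction at 77.2°, so u = (cos 77.2°, sin 77.2°) = (0.2215, 0.9751) and n = (−sin 77.2°, cos 77.2°) = (-0.9751, 0.2215). K is at the origin and C lies 64.1 along u from K, so C = 64.1·u = (14.20, 62.51). Tangency of A1 to both parallel lines with radius 12.4 puts U and F at K ± 12.4·n: U = (-12.09, 2.747), F = (12.09, -2.747). Equal radii place Z and J the same way about C: Z = C + 12.4·n = (2.109, 65.25), J = C − 12.4·n = (26.29, 59.76). Then |KZ| = |Z − K| = 65.29.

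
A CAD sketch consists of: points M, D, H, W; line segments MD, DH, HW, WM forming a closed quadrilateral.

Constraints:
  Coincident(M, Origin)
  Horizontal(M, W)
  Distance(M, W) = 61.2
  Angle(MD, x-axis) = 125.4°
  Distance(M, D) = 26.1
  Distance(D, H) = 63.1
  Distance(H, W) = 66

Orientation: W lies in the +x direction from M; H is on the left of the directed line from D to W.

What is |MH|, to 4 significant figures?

69.47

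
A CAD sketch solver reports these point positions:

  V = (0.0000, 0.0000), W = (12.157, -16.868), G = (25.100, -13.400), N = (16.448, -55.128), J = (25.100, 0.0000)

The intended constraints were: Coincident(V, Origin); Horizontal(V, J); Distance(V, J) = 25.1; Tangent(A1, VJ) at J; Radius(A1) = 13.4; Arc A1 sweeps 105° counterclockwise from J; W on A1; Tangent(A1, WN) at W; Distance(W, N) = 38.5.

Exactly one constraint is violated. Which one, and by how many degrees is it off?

Tangent(A1, WN) at W — off by 8.60°.

V = (0.00, 0.00) ✓; V.y = 0.00, J.y = 0.00 ✓; |VJ| = 25.10 ✓; ∠(GJ, JV) = 90.00° ✓; |GJ| = 13.40 ✓; bearing(G→W) − bearing(G→J) = 105.0° ✓; |GW| = 13.40 ✓; ∠(GW, WN) = 98.60° ✗; |WN| = 38.50 ✓.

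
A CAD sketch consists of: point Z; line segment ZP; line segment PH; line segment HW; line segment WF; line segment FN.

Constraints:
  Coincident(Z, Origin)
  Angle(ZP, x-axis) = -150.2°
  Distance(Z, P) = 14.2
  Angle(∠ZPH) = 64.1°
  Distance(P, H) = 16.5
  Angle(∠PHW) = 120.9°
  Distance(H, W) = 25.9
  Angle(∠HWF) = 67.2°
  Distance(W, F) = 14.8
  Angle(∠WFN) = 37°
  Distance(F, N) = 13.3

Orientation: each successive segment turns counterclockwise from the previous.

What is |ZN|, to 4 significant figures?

18.46

Z is at the origin; ZP runs at -150.2° with length 14.2, so P = (-12.32, -7.057). ∠ZPH = 64.1° gives PH at -34.30° from the x-axis; with |PH| = 16.5, H = (1.308, -16.36). ∠PHW = 120.9° gives HW at 24.80° from the x-axis; with |HW| = 25.9, W = (24.82, -5.491). ∠HWF = 67.2° gives WF at 137.6° from the x-axis; with |WF| = 14.8, F = (13.89, 4.488). ∠WFN = 37.0° gives FN at -79.40° from the x-axis; with |FN| = 13.3, N = (16.34, -8.585). Then |ZN| = |N − Z| = 18.46.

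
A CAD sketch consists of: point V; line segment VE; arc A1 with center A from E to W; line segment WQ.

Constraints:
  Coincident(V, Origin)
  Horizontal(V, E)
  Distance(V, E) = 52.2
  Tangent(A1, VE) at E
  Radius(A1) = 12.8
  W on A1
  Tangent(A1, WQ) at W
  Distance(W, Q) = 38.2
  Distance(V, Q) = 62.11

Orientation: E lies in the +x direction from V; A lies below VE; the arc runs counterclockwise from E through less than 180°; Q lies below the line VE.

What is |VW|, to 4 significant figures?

41.19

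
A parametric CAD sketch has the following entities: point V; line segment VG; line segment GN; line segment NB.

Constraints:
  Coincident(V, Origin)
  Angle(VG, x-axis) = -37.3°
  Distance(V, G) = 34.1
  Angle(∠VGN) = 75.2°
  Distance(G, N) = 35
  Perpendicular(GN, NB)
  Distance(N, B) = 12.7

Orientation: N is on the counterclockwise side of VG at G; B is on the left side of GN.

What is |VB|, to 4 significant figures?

33.20

V is at the origin; VG runs at -37.3° with length 34.1, so G = 34.1·(cos -37.3°, sin -37.3°) = (27.13, -20.66). ∠VGN = 75.2°, so GN runs at -37.3° + (180° − 75.2°) = 67.50° from the x-axis; with |GN| = 35.0, N = G + 35.0·(cos 67.50°, sin 67.50°) = (40.52, 11.67). The perpendicularity gives NB at right angles to GN; with |NB| = 12.7 on the left of GN, B = N + 12.7·(-0.9239, 0.3827) = (28.79, 16.53). Then |VB| = |B − V| = 33.20.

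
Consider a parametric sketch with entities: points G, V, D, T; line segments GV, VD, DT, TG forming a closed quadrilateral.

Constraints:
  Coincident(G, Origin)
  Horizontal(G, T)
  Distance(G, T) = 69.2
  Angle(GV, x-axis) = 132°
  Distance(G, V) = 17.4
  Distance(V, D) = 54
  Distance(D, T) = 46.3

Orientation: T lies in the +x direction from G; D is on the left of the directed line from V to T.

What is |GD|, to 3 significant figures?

51.1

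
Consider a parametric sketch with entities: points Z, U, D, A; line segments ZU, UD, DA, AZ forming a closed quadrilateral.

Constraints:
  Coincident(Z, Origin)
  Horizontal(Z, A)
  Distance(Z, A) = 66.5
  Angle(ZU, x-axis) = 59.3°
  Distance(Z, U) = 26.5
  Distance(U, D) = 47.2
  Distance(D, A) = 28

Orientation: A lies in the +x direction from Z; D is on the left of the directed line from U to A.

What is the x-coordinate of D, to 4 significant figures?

60.51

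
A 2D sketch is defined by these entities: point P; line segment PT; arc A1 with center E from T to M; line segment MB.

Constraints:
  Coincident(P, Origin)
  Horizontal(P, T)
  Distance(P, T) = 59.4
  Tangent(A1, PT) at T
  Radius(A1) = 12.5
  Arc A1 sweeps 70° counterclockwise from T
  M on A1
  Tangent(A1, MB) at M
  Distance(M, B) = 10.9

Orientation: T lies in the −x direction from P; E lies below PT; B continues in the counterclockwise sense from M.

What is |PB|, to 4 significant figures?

77.12

On A1, T sits at bearing 90° from E; a 70° counterclockwise sweep puts M at bearing 160°, so M = E + 12.5·(cos 160°, sin 160°) = (-71.15, -8.225). Since A1 is tangent to MB there, EM ⟂ MB, so MB runs along (−sin 160°, cos 160°); with |MB| = 10.9, B = (-74.87, -18.47). Then |PB| = |B − P| = 77.12.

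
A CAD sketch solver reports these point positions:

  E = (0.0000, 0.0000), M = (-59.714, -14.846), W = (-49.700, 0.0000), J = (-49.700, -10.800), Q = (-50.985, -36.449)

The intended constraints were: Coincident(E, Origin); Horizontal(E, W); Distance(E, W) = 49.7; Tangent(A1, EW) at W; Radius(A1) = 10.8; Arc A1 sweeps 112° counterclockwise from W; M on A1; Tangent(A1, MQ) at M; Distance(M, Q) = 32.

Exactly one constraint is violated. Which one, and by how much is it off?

Distance(M, Q) = 32 — off by 8.70.

E = (0.00, 0.00) ✓; E.y = 0.00, W.y = 0.00 ✓; |EW| = 49.70 ✓; ∠(JW, WE) = 90.00° ✓; |JW| = 10.80 ✓; bearing(J→M) − bearing(J→W) = 112.0° ✓; |JM| = 10.80 ✓; ∠(JM, MQ) = 90.00° ✓; |MQ| = 23.30 ✗.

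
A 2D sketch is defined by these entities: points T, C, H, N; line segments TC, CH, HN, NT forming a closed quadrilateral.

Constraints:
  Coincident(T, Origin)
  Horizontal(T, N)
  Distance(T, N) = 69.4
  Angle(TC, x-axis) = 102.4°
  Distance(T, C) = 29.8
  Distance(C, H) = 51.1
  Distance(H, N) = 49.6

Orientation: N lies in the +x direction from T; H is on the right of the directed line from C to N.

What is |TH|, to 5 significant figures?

25.594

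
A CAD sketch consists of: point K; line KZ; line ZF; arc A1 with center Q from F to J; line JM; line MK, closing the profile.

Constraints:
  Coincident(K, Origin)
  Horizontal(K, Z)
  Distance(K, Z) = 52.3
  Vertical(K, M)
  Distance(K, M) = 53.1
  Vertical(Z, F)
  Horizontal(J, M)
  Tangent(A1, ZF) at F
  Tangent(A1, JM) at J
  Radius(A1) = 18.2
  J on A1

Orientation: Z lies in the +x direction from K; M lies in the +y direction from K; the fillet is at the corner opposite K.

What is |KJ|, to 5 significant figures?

63.106

K is at the origin; K and Z share the same y with |KZ| = 52.3 and Z on the +x side, so Z = (52.300, 0.0000). KM is vertical with |KM| = 53.1 and M on the +y side, so M = (0.0000, 53.100). The virtual corner opposite K is at (52.300, 53.100). The tangent condition forces QF to be normal to ZF and the tangent condition forces QJ to be normal to JM, with radius 18.2, so the center Q sits 18.2 in from both sides at Q = (34.100, 34.900). That places the tangent points at F = (52.300, 34.900) on ZF and J = (34.100, 53.100) on JM. Then |KJ| = |J − K| = 63.106.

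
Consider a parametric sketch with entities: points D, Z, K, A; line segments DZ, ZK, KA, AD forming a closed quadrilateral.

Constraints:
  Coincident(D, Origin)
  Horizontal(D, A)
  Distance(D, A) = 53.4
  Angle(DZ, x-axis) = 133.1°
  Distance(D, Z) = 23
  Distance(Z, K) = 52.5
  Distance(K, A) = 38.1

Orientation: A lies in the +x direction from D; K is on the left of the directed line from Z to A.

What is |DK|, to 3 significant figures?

47.5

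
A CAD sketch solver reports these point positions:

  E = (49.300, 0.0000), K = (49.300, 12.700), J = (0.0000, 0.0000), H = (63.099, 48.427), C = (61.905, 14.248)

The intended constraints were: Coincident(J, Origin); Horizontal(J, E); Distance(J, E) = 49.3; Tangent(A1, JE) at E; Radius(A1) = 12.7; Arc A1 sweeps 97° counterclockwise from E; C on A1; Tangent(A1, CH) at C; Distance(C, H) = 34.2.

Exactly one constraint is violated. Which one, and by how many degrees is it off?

Tangent(A1, CH) at C — off by 9.00°.

J = (0.00, 0.00) ✓; J.y = 0.00, E.y = 0.00 ✓; |JE| = 49.30 ✓; ∠(KE, EJ) = 90.00° ✓; |KE| = 12.70 ✓; bearing(K→C) − bearing(K→E) = 97.00° ✓; |KC| = 12.70 ✓; ∠(KC, CH) = 99.00° ✗; |CH| = 34.20 ✓.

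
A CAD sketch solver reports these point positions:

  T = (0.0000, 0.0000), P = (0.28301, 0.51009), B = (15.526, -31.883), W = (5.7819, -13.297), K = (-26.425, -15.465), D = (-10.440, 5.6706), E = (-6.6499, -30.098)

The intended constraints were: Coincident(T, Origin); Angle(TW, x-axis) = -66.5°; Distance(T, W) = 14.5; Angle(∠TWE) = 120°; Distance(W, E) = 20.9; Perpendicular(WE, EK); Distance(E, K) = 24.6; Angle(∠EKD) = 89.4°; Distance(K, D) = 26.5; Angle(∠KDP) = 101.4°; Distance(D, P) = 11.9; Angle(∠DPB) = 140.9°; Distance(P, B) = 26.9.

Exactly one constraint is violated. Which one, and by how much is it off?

Distance(P, B) = 26.9 — off by 8.90.

T = (0.00, 0.00) ✓; TW at -66.50° ✓; |TW| = 14.50 ✓; ∠TWE = 120.0° ✓; |WE| = 20.90 ✓; ∠(WE, EK) = 90.00° ✓; |EK| = 24.60 ✓; ∠EKD = 89.40° ✓; |KD| = 26.50 ✓; ∠KDP = 101.4° ✓; |DP| = 11.90 ✓; ∠DPB = 140.9° ✓; |PB| = 35.80 ✗.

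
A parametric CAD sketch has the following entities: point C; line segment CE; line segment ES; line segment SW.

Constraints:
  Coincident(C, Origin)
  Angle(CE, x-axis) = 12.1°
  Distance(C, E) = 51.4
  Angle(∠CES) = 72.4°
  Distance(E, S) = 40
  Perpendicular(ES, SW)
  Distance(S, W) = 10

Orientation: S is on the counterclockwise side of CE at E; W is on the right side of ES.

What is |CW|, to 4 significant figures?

63.86

C is at the origin; CE runs at 12.1° with length 51.4, so E = 51.4·(cos 12.1°, sin 12.1°) = (50.26, 10.77). ∠CES = 72.4°, so ES runs at 12.1° + (180° − 72.4°) = 119.7° from the x-axis; with |ES| = 40.0, S = E + 40.0·(cos 119.7°, sin 119.7°) = (30.44, 45.52). The perpendicularity gives SW at right angles to ES; with |SW| = 10.0 on the right of ES, W = S + 10.0·(0.8686, 0.4955) = (39.13, 50.47). Then |CW| = |W − C| = 63.86.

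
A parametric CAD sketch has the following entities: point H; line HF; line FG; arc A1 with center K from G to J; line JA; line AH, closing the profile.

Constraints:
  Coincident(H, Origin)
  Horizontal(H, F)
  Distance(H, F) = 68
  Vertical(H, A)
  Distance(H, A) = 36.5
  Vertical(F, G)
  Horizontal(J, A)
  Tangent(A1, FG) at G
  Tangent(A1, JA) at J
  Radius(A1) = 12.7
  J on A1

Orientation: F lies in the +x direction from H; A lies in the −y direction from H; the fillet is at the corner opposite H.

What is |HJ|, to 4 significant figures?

66.26

H is at the origin; H and F share the same y with |HF| = 68.0 and F on the +x side, so F = (68.00, 0.000). H and A share the same x with |HA| = 36.5 and A on the −y side, so A = (0.000, -36.50). The virtual corner opposite H is at (68.00, -36.50). Since A1 is tangent to FG there, KG ⟂ FG and A1 meets JA tangentially, so KJ is at right angles to JA, with radius 12.7, so the center K sits 12.7 in from both sides at K = (55.30, -23.80). That places the tangent points at G = (68.00, -23.80) on FG and J = (55.30, -36.50) on JA. Then |HJ| = |J − H| = 66.26.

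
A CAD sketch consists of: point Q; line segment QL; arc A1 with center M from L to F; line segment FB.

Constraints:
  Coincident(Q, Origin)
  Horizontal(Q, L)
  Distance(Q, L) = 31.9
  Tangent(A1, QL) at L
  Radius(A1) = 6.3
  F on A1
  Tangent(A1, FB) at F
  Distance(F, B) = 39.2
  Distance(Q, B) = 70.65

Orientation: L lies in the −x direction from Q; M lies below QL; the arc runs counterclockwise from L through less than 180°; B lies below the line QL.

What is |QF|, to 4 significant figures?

36.35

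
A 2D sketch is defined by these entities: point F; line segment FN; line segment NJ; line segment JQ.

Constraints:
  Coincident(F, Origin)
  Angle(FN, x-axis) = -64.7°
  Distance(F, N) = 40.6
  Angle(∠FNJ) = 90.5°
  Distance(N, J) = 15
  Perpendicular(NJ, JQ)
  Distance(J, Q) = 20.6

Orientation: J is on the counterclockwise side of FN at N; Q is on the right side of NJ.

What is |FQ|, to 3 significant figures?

63.1

∠FNJ = 90.5°, so NJ runs at -64.7° + (180° − 90.5°) = 24.8° from the x-axis; with |NJ| = 15.0, J = N + 15.0·(cos 24.8°, sin 24.8°) = (31.0, -30.4). The perpendicularity gives JQ at right angles to NJ; with |JQ| = 20.6 on the right of NJ, Q = J + 20.6·(0.419, -0.908) = (39.6, -49.1). Then |FQ| = |Q − F| = 63.1.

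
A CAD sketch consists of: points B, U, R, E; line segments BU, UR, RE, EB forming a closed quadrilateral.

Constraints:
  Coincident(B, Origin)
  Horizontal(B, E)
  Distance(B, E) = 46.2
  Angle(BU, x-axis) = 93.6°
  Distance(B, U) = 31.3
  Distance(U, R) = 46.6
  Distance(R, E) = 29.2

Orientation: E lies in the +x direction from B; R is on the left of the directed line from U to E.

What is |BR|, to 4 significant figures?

53.27

B is at the origin; BE is horizontal with |BE| = 46.2 and E in +x, so E = (46.2, 0). BU runs at 93.6° with |BU| = 31.3, so U = (-1.965, 31.24). R is determined by |UR| = 46.6 and |RE| = 29.2 together: it lies at the intersection of circle(U, 46.6) and circle(E, 29.2). With |UE| = 57.41, the foot of the radical line on UE is 40.19 from U and the perpendicular offset is √(46.6² − 40.19²) = 23.58. Taking the left-of-UE solution: R = (44.59, 29.16).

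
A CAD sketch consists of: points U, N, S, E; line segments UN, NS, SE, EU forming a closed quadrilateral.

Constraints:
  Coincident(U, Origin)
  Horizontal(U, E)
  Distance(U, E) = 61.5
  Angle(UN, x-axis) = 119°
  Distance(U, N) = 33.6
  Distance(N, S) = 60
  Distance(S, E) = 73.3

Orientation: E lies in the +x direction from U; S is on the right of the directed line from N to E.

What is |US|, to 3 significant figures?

30.2

Checks: |NS| = 60.00 ✓; |SE| = 73.30 ✓.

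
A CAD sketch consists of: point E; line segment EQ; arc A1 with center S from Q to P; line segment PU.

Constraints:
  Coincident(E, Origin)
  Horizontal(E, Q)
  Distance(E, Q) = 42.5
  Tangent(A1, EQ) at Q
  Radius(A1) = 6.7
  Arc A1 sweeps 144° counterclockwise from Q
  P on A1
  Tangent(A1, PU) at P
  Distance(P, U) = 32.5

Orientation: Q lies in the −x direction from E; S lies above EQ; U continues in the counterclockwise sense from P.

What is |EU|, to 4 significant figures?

71.98

E is at the origin; E and Q share the same y with |EQ| = 42.5 and Q on the −x side, so Q = (-42.50, 0.000). Since A1 is tangent to EQ there, SQ ⟂ EQ, so S = Q + (0, 6.7) = (-42.50, 6.700). On A1, Q sits at bearing -90° from S; a 144° counterclockwise sweep puts P at bearing 54°, so P = S + 6.7·(cos 54°, sin 54°) = (-38.56, 12.12). A1 meets PU tangentially, so SP is at right angles to PU, so PU runs along (−sin 54°, cos 54°); with |PU| = 32.5, U = (-64.85, 31.22). Then |EU| = |U − E| = 71.98.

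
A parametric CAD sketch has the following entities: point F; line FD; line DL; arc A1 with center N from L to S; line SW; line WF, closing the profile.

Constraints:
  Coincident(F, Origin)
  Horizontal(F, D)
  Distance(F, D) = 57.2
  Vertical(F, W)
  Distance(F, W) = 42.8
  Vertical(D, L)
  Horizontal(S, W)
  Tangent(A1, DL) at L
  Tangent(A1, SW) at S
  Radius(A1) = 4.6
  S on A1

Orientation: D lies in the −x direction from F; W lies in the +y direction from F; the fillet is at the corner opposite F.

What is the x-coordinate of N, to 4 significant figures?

-52.60

F and W share the same x with |FW| = 42.8 and W on the +y side, so W = (0.000, 42.80). The virtual corner opposite F is at (-57.20, 42.80). The tangent condition forces NL to be normal to DL and since A1 is tangent to SW there, NS ⟂ SW, with radius 4.6, so the center N sits 4.6 in from both sides at N = (-52.60, 38.20). So N.x = -52.60.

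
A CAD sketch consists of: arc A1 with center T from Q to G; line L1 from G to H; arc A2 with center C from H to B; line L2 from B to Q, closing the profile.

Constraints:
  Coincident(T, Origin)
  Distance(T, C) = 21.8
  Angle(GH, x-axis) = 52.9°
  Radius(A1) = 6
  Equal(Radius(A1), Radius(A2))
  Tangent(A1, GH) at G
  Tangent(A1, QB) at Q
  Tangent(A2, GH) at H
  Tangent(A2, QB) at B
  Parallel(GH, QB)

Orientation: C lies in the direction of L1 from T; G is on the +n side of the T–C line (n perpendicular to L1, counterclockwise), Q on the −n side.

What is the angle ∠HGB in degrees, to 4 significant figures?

28.83°

Tangency of A1 to both parallel lines with radius 6.0 puts G and Q at T ± 6.0·n: G = (-4.786, 3.619), Q = (4.786, -3.619). Equal radii place H and B the same way about C: H = C + 6.0·n = (8.364, 21.01), B = C − 6.0·n = (17.94, 13.77). Then cos ∠HGB = GH·GB / (|GH||GB|), giving 28.83°.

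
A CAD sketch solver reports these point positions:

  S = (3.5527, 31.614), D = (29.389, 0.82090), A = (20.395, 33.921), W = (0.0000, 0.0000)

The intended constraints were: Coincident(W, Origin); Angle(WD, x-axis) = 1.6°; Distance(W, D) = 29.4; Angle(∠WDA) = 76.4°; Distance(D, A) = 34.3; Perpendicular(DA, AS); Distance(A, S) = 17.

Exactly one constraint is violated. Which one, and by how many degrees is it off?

Perpendicular(DA, AS) — off by 7.40°.

W = (0.00, 0.00) ✓; WD at 1.600° ✓; |WD| = 29.40 ✓; ∠WDA = 76.40° ✓; |DA| = 34.30 ✓; ∠(DA, AS) = 82.60° ✗; |AS| = 17.00 ✓.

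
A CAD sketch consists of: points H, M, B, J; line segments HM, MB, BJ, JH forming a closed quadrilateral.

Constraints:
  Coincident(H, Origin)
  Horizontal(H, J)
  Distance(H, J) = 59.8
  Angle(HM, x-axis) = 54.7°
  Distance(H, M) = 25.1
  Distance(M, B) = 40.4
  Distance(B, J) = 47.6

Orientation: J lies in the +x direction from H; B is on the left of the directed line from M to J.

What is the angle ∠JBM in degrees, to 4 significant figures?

68.23°

Checks: |MB| = 40.40 ✓; |BJ| = 47.60 ✓.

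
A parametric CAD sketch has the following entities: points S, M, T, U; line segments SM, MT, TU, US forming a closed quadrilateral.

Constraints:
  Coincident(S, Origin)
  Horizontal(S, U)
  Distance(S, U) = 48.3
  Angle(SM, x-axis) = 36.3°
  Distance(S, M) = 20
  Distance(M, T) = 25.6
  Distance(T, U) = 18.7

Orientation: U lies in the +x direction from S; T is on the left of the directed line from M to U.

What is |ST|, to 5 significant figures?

44.615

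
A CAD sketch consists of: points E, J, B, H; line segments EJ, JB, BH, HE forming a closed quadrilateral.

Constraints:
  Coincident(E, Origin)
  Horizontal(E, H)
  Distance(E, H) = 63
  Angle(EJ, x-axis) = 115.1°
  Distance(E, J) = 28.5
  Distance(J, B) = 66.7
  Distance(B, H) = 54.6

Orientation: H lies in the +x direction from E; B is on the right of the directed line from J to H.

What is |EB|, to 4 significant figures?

38.27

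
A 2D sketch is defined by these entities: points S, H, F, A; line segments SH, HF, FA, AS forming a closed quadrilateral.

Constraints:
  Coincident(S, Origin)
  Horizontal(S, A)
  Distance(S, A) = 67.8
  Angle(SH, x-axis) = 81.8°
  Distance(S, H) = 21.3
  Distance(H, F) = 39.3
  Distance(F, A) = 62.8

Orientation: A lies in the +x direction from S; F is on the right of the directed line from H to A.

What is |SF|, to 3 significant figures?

19.5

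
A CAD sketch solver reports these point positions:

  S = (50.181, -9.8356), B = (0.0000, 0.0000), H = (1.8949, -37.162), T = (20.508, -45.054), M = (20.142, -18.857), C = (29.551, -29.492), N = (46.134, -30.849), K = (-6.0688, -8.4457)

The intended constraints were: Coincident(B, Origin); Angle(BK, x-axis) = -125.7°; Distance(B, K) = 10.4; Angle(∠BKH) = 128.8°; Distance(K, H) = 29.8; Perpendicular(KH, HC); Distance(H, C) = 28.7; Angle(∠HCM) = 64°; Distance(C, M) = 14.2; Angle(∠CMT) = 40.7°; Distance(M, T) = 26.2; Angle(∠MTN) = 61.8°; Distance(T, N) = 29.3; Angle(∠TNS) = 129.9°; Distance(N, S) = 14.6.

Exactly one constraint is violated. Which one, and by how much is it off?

Distance(N, S) = 14.6 — off by 6.80.

B = (0.00, 0.00) ✓; BK at -125.7° ✓; |BK| = 10.40 ✓; ∠BKH = 128.8° ✓; |KH| = 29.80 ✓; ∠(KH, HC) = 90.00° ✓; |HC| = 28.70 ✓; ∠HCM = 64.00° ✓; |CM| = 14.20 ✓; ∠CMT = 40.70° ✓; |MT| = 26.20 ✓; ∠MTN = 61.80° ✓; |TN| = 29.30 ✓; ∠TNS = 129.9° ✓; |NS| = 21.40 ✗.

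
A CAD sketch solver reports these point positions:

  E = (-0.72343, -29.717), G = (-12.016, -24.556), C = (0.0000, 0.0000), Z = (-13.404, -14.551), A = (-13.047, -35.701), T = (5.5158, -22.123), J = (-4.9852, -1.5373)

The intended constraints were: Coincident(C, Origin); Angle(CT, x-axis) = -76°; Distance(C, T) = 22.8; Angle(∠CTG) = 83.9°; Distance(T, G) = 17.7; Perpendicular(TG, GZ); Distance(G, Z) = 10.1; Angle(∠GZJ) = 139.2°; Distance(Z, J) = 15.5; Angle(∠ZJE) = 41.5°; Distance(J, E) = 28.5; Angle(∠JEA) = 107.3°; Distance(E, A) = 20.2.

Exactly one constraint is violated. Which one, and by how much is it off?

Distance(E, A) = 20.2 — off by 6.50.

C = (0.00, 0.00) ✓; CT at -76.00° ✓; |CT| = 22.80 ✓; ∠CTG = 83.90° ✓; |TG| = 17.70 ✓; ∠(TG, GZ) = 90.00° ✓; |GZ| = 10.10 ✓; ∠GZJ = 139.2° ✓; |ZJ| = 15.50 ✓; ∠ZJE = 41.50° ✓; |JE| = 28.50 ✓; ∠JEA = 107.3° ✓; |EA| = 13.70 ✗.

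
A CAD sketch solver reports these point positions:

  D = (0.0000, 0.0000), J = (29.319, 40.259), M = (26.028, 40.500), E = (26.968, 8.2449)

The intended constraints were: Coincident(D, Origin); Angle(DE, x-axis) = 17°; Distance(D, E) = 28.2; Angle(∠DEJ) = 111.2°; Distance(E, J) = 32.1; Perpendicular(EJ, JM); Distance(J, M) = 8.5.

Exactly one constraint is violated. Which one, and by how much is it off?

Distance(J, M) = 8.5 — off by 5.20.

D = (0.00, 0.00) ✓; DE at 17.00° ✓; |DE| = 28.20 ✓; ∠DEJ = 111.2° ✓; |EJ| = 32.10 ✓; ∠(EJ, JM) = 90.01° ✓; |JM| = 3.300 ✗.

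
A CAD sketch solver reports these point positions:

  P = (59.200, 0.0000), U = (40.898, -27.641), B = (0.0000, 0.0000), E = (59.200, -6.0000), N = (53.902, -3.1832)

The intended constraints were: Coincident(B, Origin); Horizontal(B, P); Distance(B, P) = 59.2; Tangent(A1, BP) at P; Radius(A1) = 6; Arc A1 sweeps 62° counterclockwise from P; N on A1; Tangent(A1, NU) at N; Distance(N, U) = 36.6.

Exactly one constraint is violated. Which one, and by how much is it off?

Distance(N, U) = 36.6 — off by 8.90.

B = (0.00, 0.00) ✓; B.y = 0.00, P.y = 0.00 ✓; |BP| = 59.20 ✓; ∠(EP, PB) = 90.00° ✓; |EP| = 6.000 ✓; bearing(E→N) − bearing(E→P) = 62.00° ✓; |EN| = 6.000 ✓; ∠(EN, NU) = 90.00° ✓; |NU| = 27.70 ✗.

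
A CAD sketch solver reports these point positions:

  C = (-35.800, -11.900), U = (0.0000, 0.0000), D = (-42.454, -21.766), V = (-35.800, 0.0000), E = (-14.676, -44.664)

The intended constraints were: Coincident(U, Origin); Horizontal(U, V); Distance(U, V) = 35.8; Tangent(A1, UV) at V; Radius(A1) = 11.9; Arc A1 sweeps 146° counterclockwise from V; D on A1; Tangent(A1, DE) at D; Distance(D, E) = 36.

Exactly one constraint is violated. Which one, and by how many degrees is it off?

Tangent(A1, DE) at D — off by 5.50°.

U = (0.00, 0.00) ✓; U.y = 0.00, V.y = 0.00 ✓; |UV| = 35.80 ✓; ∠(CV, VU) = 90.00° ✓; |CV| = 11.90 ✓; bearing(C→D) − bearing(C→V) = 146.0° ✓; |CD| = 11.90 ✓; ∠(CD, DE) = 95.50° ✗; |DE| = 36.00 ✓.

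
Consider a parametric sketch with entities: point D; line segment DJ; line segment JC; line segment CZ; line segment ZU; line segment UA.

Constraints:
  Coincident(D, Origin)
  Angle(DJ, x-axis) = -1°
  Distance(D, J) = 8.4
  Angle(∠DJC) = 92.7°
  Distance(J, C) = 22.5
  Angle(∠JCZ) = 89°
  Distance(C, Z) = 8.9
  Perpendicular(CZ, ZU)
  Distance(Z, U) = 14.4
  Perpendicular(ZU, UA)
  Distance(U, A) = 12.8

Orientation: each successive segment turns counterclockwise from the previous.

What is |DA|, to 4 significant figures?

15.19

D is at the origin; DJ runs at -1.0° with length 8.4, so J = (8.399, -0.1466). ∠DJC = 92.7° gives JC at 86.30° from the x-axis; with |JC| = 22.5, C = (9.851, 22.31). ∠JCZ = 89.0° gives CZ at 177.3° from the x-axis; with |CZ| = 8.9, Z = (0.9606, 22.73). CZ is perpendicular to ZU, so ZU runs at -92.70°; with |ZU| = 14.4, U = (0.2822, 8.342). ZU is perpendicular to UA, so UA runs at -2.700°; with |UA| = 12.8, A = (13.07, 7.739). Then |DA| = |A − D| = 15.19.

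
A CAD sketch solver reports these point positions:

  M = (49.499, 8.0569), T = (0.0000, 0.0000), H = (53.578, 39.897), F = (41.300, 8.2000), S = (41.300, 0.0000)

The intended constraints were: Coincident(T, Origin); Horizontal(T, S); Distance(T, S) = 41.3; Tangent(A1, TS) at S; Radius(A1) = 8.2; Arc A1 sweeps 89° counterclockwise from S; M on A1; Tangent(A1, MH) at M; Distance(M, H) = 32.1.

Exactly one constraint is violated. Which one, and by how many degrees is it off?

Tangent(A1, MH) at M — off by 6.30°.

T = (0.00, 0.00) ✓; T.y = 0.00, S.y = 0.00 ✓; |TS| = 41.30 ✓; ∠(FS, ST) = 90.00° ✓; |FS| = 8.200 ✓; bearing(F→M) − bearing(F→S) = 89.00° ✓; |FM| = 8.200 ✓; ∠(FM, MH) = 96.30° ✗; |MH| = 32.10 ✓.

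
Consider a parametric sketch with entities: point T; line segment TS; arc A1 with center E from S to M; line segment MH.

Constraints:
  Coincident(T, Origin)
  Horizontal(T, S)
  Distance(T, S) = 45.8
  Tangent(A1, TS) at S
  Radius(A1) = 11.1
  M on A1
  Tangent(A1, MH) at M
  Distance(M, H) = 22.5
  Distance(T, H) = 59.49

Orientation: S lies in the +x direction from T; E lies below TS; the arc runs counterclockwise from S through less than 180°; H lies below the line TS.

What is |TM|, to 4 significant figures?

39.77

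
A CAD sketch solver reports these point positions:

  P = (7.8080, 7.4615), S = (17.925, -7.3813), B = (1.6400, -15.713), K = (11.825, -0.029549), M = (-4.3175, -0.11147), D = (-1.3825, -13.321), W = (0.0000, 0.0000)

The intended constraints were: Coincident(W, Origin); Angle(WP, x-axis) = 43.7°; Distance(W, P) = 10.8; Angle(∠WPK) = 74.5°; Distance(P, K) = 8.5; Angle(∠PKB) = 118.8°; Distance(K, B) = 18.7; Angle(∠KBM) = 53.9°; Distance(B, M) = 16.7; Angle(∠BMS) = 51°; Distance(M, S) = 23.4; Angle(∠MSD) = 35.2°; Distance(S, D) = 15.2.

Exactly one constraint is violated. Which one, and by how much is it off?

Distance(S, D) = 15.2 — off by 5.00.

W = (0.00, 0.00) ✓; WP at 43.70° ✓; |WP| = 10.80 ✓; ∠WPK = 74.50° ✓; |PK| = 8.500 ✓; ∠PKB = 118.8° ✓; |KB| = 18.70 ✓; ∠KBM = 53.90° ✓; |BM| = 16.70 ✓; ∠BMS = 51.00° ✓; |MS| = 23.40 ✓; ∠MSD = 35.20° ✓; |SD| = 20.20 ✗.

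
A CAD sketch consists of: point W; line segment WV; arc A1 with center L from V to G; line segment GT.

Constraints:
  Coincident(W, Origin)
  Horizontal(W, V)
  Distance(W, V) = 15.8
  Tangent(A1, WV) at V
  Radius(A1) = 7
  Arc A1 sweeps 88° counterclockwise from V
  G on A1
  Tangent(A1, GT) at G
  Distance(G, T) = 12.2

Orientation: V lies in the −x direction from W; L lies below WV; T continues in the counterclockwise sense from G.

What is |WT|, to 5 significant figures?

29.971

On A1, V sits at bearing 90° from L; an 88° counterclockwise sweep puts G at bearing 178°, so G = L + 7.0·(cos 178°, sin 178°) = (-22.796, -6.7557). The tangent condition forces LG to be normal to GT, so GT runs along (−sin 178°, cos 178°); with |GT| = 12.2, T = (-23.222, -18.948). Then |WT| = |T − W| = 29.971.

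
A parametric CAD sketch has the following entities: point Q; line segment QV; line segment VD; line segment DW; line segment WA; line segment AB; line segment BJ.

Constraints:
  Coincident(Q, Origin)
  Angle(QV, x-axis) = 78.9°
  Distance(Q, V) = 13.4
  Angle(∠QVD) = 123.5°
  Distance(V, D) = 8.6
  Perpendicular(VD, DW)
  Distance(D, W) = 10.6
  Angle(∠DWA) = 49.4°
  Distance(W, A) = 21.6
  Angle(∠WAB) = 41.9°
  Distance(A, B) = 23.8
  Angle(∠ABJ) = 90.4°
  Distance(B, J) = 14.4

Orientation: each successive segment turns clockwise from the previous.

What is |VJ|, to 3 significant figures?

19.4

∠WAB = 41.9° gives AB at 23.7° from the x-axis; with |AB| = 23.8, B = (15.8, 22.9). ∠ABJ = 90.4° gives BJ at -65.9° from the x-axis; with |BJ| = 14.4, J = (21.7, 9.79). Then |VJ| = |J − V| = 19.4.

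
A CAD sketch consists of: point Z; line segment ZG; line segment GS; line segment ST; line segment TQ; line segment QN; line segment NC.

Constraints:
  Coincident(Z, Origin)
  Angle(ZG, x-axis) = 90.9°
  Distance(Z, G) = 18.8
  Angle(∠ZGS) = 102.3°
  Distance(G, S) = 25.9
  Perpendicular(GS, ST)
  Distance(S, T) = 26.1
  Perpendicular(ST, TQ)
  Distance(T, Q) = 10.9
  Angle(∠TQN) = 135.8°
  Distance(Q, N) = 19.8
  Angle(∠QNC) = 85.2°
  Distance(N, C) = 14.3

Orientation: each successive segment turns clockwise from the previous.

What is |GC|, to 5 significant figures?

11.958

∠TQN = 135.8° gives QN at 149.00° from the x-axis; with |QN| = 19.8, N = (3.2964, 7.0103). ∠QNC = 85.2° gives NC at 54.200° from the x-axis; with |NC| = 14.3, C = (11.661, 18.609). Then |GC| = |C − G| = 11.958.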